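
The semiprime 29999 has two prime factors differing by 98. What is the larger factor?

Since p = q + 98, we have 29999 = q(q + 98), so q² + 98q − 29999 = 0.
Discriminant: 98² + 4·29999 = 9604 + 119996 = 129600; √129600 = 360.
q = (−98 + 360)/2 = 131, and p = q + 98 = 229.
Check: 131 · 229 = 29999.

229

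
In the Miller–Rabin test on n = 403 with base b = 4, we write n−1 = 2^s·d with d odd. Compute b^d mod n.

403 − 1 = 402 = 2^1 · 201, so d = 201.
4^1 ≡ 4 (mod 403)
4^2 ≡ 4^2 = 16 ≡ 16 (mod 403)
4^4 ≡ 16^2 = 256 ≡ 256 (mod 403)
4^8 ≡ 256^2 = 65536 ≡ 250 (mod 403)
4^16 ≡ 250^2 = 62500 ≡ 35 (mod 403)
4^32 ≡ 35^2 = 1225 ≡ 16 (mod 403)
4^64 ≡ 16^2 = 256 ≡ 256 (mod 403)
4^128 ≡ 256^2 = 65536 ≡ 250 (mod 403)
201 = 128 + 64 + 8 + 1 in binary powers of 2.
So 4^201 ≡ 250 · 256 · 250 · 4 ≡ 376 (mod 403).
Squaring chain: 376; never reaches −1, so base 4 is a Miller–Rabin witness that 403 is composite.

376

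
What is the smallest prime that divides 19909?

43

19909 is odd.
Digit sum 28, not divisible by 3.
Ends in 9: not divisible by 5.
7: 19909 = 7·2844 + 1
11: 19909 = 11·1809 + 10
13: 19909 = 13·1531 + 6
17: 19909 = 17·1171 + 2
19: 19909 = 19·1047 + 16
23: 19909 = 23·865 + 14
29: 19909 = 29·686 + 15
31: 19909 = 31·642 + 7
37: 19909 = 37·538 + 3
41: 19909 = 41·485 + 24
43: 19909 = 43·463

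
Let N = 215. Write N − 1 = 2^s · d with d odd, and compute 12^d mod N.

28

215 − 1 = 214 = 2^1 · 107, so d = 107.
12^1 ≡ 12 (mod 215)
12^2 ≡ 12^2 = 144 ≡ 144 (mod 215)
12^4 ≡ 144^2 = 20736 ≡ 96 (mod 215)
12^8 ≡ 96^2 = 9216 ≡ 186 (mod 215)
12^16 ≡ 186^2 = 34596 ≡ 196 (mod 215)
12^32 ≡ 196^2 = 38416 ≡ 146 (mod 215)
12^64 ≡ 146^2 = 21316 ≡ 31 (mod 215)
107 = 64 + 32 + 8 + 2 + 1 in binary powers of 2.
So 12^107 ≡ 31 · 146 · 186 · 144 · 12 ≡ 28 (mod 215).
Squaring chain: 28; never reaches −1, so base 12 is a Miller–Rabin witness that 215 is composite.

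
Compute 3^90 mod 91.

3^1 ≡ 3 (mod 91)
3^2 ≡ 3^2 = 9 ≡ 9 (mod 91)
3^4 ≡ 9^2 = 81 ≡ 81 (mod 91)
3^8 ≡ 81^2 = 6561 ≡ 9 (mod 91)
3^16 ≡ 9^2 = 81 ≡ 81 (mod 91)
3^32 ≡ 81^2 = 6561 ≡ 9 (mod 91)
3^64 ≡ 9^2 = 81 ≡ 81 (mod 91)
90 = 64 + 16 + 8 + 2 in binary powers of 2.
So 3^90 ≡ 81 · 81 · 9 · 9 ≡ 1 (mod 91).
Since the result is 1, base 3 gives no evidence that 91 is composite.

1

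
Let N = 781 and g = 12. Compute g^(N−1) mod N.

12^1 ≡ 12 (mod 781)
12^2 ≡ 12^2 = 144 ≡ 144 (mod 781)
12^4 ≡ 144^2 = 20736 ≡ 430 (mod 781)
12^8 ≡ 430^2 = 184900 ≡ 584 (mod 781)
12^16 ≡ 584^2 = 341056 ≡ 540 (mod 781)
12^32 ≡ 540^2 = 291600 ≡ 287 (mod 781)
12^64 ≡ 287^2 = 82369 ≡ 364 (mod 781)
12^128 ≡ 364^2 = 132496 ≡ 507 (mod 781)
12^256 ≡ 507^2 = 257049 ≡ 100 (mod 781)
12^512 ≡ 100^2 = 10000 ≡ 628 (mod 781)
780 = 512 + 256 + 8 + 4 in binary powers of 2.
So 12^780 ≡ 628 · 100 · 584 · 430 ≡ 529 (mod 781).
Since 529 ≠ 1, base 12 is a Fermat witness: 781 is composite.

529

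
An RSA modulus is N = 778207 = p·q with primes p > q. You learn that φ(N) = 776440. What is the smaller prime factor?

827

φ(n) = (p−1)(q−1) = n − (p+q) + 1, so p + q = 778207 − 776440 + 1 = 1768.
p and q are the roots of t² − 1768t + 778207 = 0.
Discriminant: 1768² − 4·778207 = 3125824 − 3112828 = 12996; √12996 = 114.
q = (1768 − 114)/2 = 827, p = (1768 + 114)/2 = 941.
Check: 827 · 941 = 778207.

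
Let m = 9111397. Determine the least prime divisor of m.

67

9111397 is odd.
Digit sum 31, not divisible by 3.
Ends in 7: not divisible by 5.
7: 9111397 = 7·1301628 + 1
11: 9111397 = 11·828308 + 9
13: 9111397 = 13·700876 + 9
17: 9111397 = 17·535964 + 9
19: 9111397 = 19·479547 + 4
23: 9111397 = 23·396147 + 16
29: 9111397 = 29·314186 + 3
31: 9111397 = 31·293916 + 1
37: 9111397 = 37·246253 + 36
41: 9111397 = 41·222229 + 8
43: 9111397 = 43·211892 + 41
47: 9111397 = 47·193859 + 24
53: 9111397 = 53·171913 + 8
59: 9111397 = 59·154430 + 27
61: 9111397 = 61·149367 + 10
67: 9111397 = 67·135991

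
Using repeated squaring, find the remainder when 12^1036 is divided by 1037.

378

12^1 ≡ 12 (mod 1037)
12^2 ≡ 12^2 = 144 ≡ 144 (mod 1037)
12^4 ≡ 144^2 = 20736 ≡ 1033 (mod 1037)
12^8 ≡ 1033^2 = 1067089 ≡ 16 (mod 1037)
12^16 ≡ 16^2 = 256 ≡ 256 (mod 1037)
12^32 ≡ 256^2 = 65536 ≡ 205 (mod 1037)
12^64 ≡ 205^2 = 42025 ≡ 545 (mod 1037)
12^128 ≡ 545^2 = 297025 ≡ 443 (mod 1037)
12^256 ≡ 443^2 = 196249 ≡ 256 (mod 1037)
12^512 ≡ 256^2 = 65536 ≡ 205 (mod 1037)
12^1024 ≡ 205^2 = 42025 ≡ 545 (mod 1037)
1036 = 1024 + 8 + 4 in binary powers of 2.
So 12^1036 ≡ 545 · 16 · 1033 ≡ 378 (mod 1037).
Since 378 ≠ 1, base 12 is a Fermat witness: 1037 is composite.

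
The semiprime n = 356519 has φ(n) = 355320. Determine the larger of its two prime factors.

φ(n) = (p−1)(q−1) = n − (p+q) + 1, so p + q = 356519 − 355320 + 1 = 1200.
p and q are the roots of t² − 1200t + 356519 = 0.
Discriminant: 1200² − 4·356519 = 1440000 − 1426076 = 13924; √13924 = 118.
q = (1200 − 118)/2 = 541, p = (1200 + 118)/2 = 659.
Check: 541 · 659 = 356519.

659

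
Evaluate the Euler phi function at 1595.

1120

Factor: 1595 = 5 · 11 · 29.
φ(1595) = (5−1) · (11−1) · (29−1) = 4 · 10 · 28 = 1120.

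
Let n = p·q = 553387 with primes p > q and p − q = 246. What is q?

Since p = q + 246, we have 553387 = q(q + 246), so q² + 246q − 553387 = 0.
Discriminant: 246² + 4·553387 = 60516 + 2213548 = 2274064; √2274064 = 1508.
q = (−246 + 1508)/2 = 631, and p = q + 246 = 877.
Check: 631 · 877 = 553387.

631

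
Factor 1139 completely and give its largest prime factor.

67

1139 = 17 · 67
67 is prime.
So 1139 = 17 · 67; the largest prime factor is 67.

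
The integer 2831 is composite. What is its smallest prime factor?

2831 is odd.
Digit sum 14, not divisible by 3.
Ends in 1: not divisible by 5.
7: 2831 = 7·404 + 3
11: 2831 = 11·257 + 4
13: 2831 = 13·217 + 10
17: 2831 = 17·166 + 9
19: 2831 = 19·149

19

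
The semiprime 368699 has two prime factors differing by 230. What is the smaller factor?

503

Since p = q + 230, we have 368699 = q(q + 230), so q² + 230q − 368699 = 0.
Discriminant: 230² + 4·368699 = 52900 + 1474796 = 1527696; √1527696 = 1236.
q = (−230 + 1236)/2 = 503, and p = q + 230 = 733.
Check: 503 · 733 = 368699.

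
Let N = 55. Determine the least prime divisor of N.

5

55 is odd.
Digit sum 10, not divisible by 3.
Ends in 5: divisible by 5.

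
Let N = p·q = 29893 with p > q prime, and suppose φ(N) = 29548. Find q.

167

φ(n) = (p−1)(q−1) = n − (p+q) + 1, so p + q = 29893 − 29548 + 1 = 346.
p and q are the roots of t² − 346t + 29893 = 0.
Discriminant: 346² − 4·29893 = 119716 − 119572 = 144; √144 = 12.
q = (346 − 12)/2 = 167, p = (346 + 12)/2 = 179.
Check: 167 · 179 = 29893.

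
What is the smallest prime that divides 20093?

20093 is odd.
Digit sum 14, not divisible by 3.
Ends in 3: not divisible by 5.
7: 20093 = 7·2870 + 3
11: 20093 = 11·1826 + 7
13: 20093 = 13·1545 + 8
17: 20093 = 17·1181 + 16
19: 20093 = 19·1057 + 10
23: 20093 = 23·873 + 14
29: 20093 = 29·692 + 25
31: 20093 = 31·648 + 5
37: 20093 = 37·543 + 2
41: 20093 = 41·490 + 3
43: 20093 = 43·467 + 12
47: 20093 = 47·427 + 24
53: 20093 = 53·379 + 6
59: 20093 = 59·340 + 33
61: 20093 = 61·329 + 24
67: 20093 = 67·299 + 60
71: 20093 = 71·283

71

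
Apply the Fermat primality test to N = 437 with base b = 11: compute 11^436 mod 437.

315

11^1 ≡ 11 (mod 437)
11^2 ≡ 11^2 = 121 ≡ 121 (mod 437)
11^4 ≡ 121^2 = 14641 ≡ 220 (mod 437)
11^8 ≡ 220^2 = 48400 ≡ 330 (mod 437)
11^16 ≡ 330^2 = 108900 ≡ 87 (mod 437)
11^32 ≡ 87^2 = 7569 ≡ 140 (mod 437)
11^64 ≡ 140^2 = 19600 ≡ 372 (mod 437)
11^128 ≡ 372^2 = 138384 ≡ 292 (mod 437)
11^256 ≡ 292^2 = 85264 ≡ 49 (mod 437)
436 = 256 + 128 + 32 + 16 + 4 in binary powers of 2.
So 11^436 ≡ 49 · 292 · 140 · 87 · 220 ≡ 315 (mod 437).
Since 315 ≠ 1, base 11 is a Fermat witness: 437 is composite.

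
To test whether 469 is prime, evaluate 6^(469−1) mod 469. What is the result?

6^1 ≡ 6 (mod 469)
6^2 ≡ 6^2 = 36 ≡ 36 (mod 469)
6^4 ≡ 36^2 = 1296 ≡ 358 (mod 469)
6^8 ≡ 358^2 = 128164 ≡ 127 (mod 469)
6^16 ≡ 127^2 = 16129 ≡ 183 (mod 469)
6^32 ≡ 183^2 = 33489 ≡ 190 (mod 469)
6^64 ≡ 190^2 = 36100 ≡ 456 (mod 469)
6^128 ≡ 456^2 = 207936 ≡ 169 (mod 469)
6^256 ≡ 169^2 = 28561 ≡ 421 (mod 469)
468 = 256 + 128 + 64 + 16 + 4 in binary powers of 2.
So 6^468 ≡ 421 · 169 · 456 · 183 · 358 ≡ 225 (mod 469).
Since 225 ≠ 1, base 6 is a Fermat witness: 469 is composite.

225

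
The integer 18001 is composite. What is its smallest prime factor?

47

18001 is odd.
Digit sum 10, not divisible by 3.
Ends in 1: not divisible by 5.
7: 18001 = 7·2571 + 4
11: 18001 = 11·1636 + 5
13: 18001 = 13·1384 + 9
17: 18001 = 17·1058 + 15
19: 18001 = 19·947 + 8
23: 18001 = 23·782 + 15
29: 18001 = 29·620 + 21
31: 18001 = 31·580 + 21
37: 18001 = 37·486 + 19
41: 18001 = 41·439 + 2
43: 18001 = 43·418 + 27
47: 18001 = 47·383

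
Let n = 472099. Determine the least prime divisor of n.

31

472099 is odd.
Digit sum 31, not divisible by 3.
Ends in 9: not divisible by 5.
7: 472099 = 7·67442 + 5
11: 472099 = 11·42918 + 1
13: 472099 = 13·36315 + 4
17: 472099 = 17·27770 + 9
19: 472099 = 19·24847 + 6
23: 472099 = 23·20526 + 1
29: 472099 = 29·16279 + 8
31: 472099 = 31·15229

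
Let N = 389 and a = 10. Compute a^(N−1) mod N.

10^1 ≡ 10 (mod 389)
10^2 ≡ 10^2 = 100 ≡ 100 (mod 389)
10^4 ≡ 100^2 = 10000 ≡ 275 (mod 389)
10^8 ≡ 275^2 = 75625 ≡ 159 (mod 389)
10^16 ≡ 159^2 = 25281 ≡ 385 (mod 389)
10^32 ≡ 385^2 = 148225 ≡ 16 (mod 389)
10^64 ≡ 16^2 = 256 ≡ 256 (mod 389)
10^128 ≡ 256^2 = 65536 ≡ 184 (mod 389)
10^256 ≡ 184^2 = 33856 ≡ 13 (mod 389)
388 = 256 + 128 + 4 in binary powers of 2.
So 10^388 ≡ 13 · 184 · 275 ≡ 1 (mod 389).
Since the result is 1, base 10 gives no evidence that 389 is composite.

1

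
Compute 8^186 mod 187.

47

8^1 ≡ 8 (mod 187)
8^2 ≡ 8^2 = 64 ≡ 64 (mod 187)
8^4 ≡ 64^2 = 4096 ≡ 169 (mod 187)
8^8 ≡ 169^2 = 28561 ≡ 137 (mod 187)
8^16 ≡ 137^2 = 18769 ≡ 69 (mod 187)
8^32 ≡ 69^2 = 4761 ≡ 86 (mod 187)
8^64 ≡ 86^2 = 7396 ≡ 103 (mod 187)
8^128 ≡ 103^2 = 10609 ≡ 137 (mod 187)
186 = 128 + 32 + 16 + 8 + 2 in binary powers of 2.
So 8^186 ≡ 137 · 86 · 69 · 137 · 64 ≡ 47 (mod 187).
Since 47 ≠ 1, base 8 is a Fermat witness: 187 is composite.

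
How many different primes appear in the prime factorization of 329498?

5

329498 = 2 · 164749
164749 = 13 · 12673
12673 = 19 · 667
667 = 23 · 29
329498 = 2 · 13 · 19 · 23 · 29, which has 5 distinct prime factors.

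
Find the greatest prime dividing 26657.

26657 = 19 · 1403
1403 = 23 · 61
61 is prime.
So 26657 = 19 · 23 · 61; the largest prime factor is 61.

61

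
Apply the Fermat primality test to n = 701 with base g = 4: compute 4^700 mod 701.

4^1 ≡ 4 (mod 701)
4^2 ≡ 4^2 = 16 ≡ 16 (mod 701)
4^4 ≡ 16^2 = 256 ≡ 256 (mod 701)
4^8 ≡ 256^2 = 65536 ≡ 343 (mod 701)
4^16 ≡ 343^2 = 117649 ≡ 582 (mod 701)
4^32 ≡ 582^2 = 338724 ≡ 141 (mod 701)
4^64 ≡ 141^2 = 19881 ≡ 253 (mod 701)
4^128 ≡ 253^2 = 64009 ≡ 218 (mod 701)
4^256 ≡ 218^2 = 47524 ≡ 557 (mod 701)
4^512 ≡ 557^2 = 310249 ≡ 407 (mod 701)
700 = 512 + 128 + 32 + 16 + 8 + 4 in binary powers of 2.
So 4^700 ≡ 407 · 218 · 141 · 582 · 343 · 256 ≡ 1 (mod 701).
Since the result is 1, base 4 gives no evidence that 701 is composite.

1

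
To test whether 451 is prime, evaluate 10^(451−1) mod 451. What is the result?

1

10^1 ≡ 10 (mod 451)
10^2 ≡ 10^2 = 100 ≡ 100 (mod 451)
10^4 ≡ 100^2 = 10000 ≡ 78 (mod 451)
10^8 ≡ 78^2 = 6084 ≡ 221 (mod 451)
10^16 ≡ 221^2 = 48841 ≡ 133 (mod 451)
10^32 ≡ 133^2 = 17689 ≡ 100 (mod 451)
10^64 ≡ 100^2 = 10000 ≡ 78 (mod 451)
10^128 ≡ 78^2 = 6084 ≡ 221 (mod 451)
10^256 ≡ 221^2 = 48841 ≡ 133 (mod 451)
450 = 256 + 128 + 64 + 2 in binary powers of 2.
So 10^450 ≡ 133 · 221 · 78 · 100 ≡ 1 (mod 451).
Since the result is 1, base 10 gives no evidence that 451 is composite.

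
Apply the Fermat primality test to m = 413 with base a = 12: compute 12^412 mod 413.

289

12^1 ≡ 12 (mod 413)
12^2 ≡ 12^2 = 144 ≡ 144 (mod 413)
12^4 ≡ 144^2 = 20736 ≡ 86 (mod 413)
12^8 ≡ 86^2 = 7396 ≡ 375 (mod 413)
12^16 ≡ 375^2 = 140625 ≡ 205 (mod 413)
12^32 ≡ 205^2 = 42025 ≡ 312 (mod 413)
12^64 ≡ 312^2 = 97344 ≡ 289 (mod 413)
12^128 ≡ 289^2 = 83521 ≡ 95 (mod 413)
12^256 ≡ 95^2 = 9025 ≡ 352 (mod 413)
412 = 256 + 128 + 16 + 8 + 4 in binary powers of 2.
So 12^412 ≡ 352 · 95 · 205 · 375 · 86 ≡ 289 (mod 413).
Since 289 ≠ 1, base 12 is a Fermat witness: 413 is composite.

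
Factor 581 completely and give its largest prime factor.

581 = 7 · 83
83 is prime.
So 581 = 7 · 83; the largest prime factor is 83.

83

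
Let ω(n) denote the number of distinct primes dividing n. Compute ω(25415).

25415 = 5 · 5083
5083 = 13 · 391
391 = 17 · 23
25415 = 5 · 13 · 17 · 23, which has 4 distinct prime factors.

4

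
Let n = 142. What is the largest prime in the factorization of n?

71

142 = 2 · 71
71 is prime.
So 142 = 2 · 71; the largest prime factor is 71.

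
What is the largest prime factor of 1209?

31

1209 = 3 · 403
403 = 13 · 31
31 is prime.
So 1209 = 3 · 13 · 31; the largest prime factor is 31.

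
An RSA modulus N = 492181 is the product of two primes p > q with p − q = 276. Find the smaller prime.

577

Since p = q + 276, we have 492181 = q(q + 276), so q² + 276q − 492181 = 0.
Discriminant: 276² + 4·492181 = 76176 + 1968724 = 2044900; √2044900 = 1430.
q = (−276 + 1430)/2 = 577, and p = q + 276 = 853.
Check: 577 · 853 = 492181.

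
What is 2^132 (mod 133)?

2^1 ≡ 2 (mod 133)
2^2 ≡ 2^2 = 4 ≡ 4 (mod 133)
2^4 ≡ 4^2 = 16 ≡ 16 (mod 133)
2^8 ≡ 16^2 = 256 ≡ 123 (mod 133)
2^16 ≡ 123^2 = 15129 ≡ 100 (mod 133)
2^32 ≡ 100^2 = 10000 ≡ 25 (mod 133)
2^64 ≡ 25^2 = 625 ≡ 93 (mod 133)
2^128 ≡ 93^2 = 8649 ≡ 4 (mod 133)
132 = 128 + 4 in binary powers of 2.
So 2^132 ≡ 4 · 16 ≡ 64 (mod 133).
Since 64 ≠ 1, base 2 is a Fermat witness: 133 is composite.

64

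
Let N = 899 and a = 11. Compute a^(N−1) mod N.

11^1 ≡ 11 (mod 899)
11^2 ≡ 11^2 = 121 ≡ 121 (mod 899)
11^4 ≡ 121^2 = 14641 ≡ 257 (mod 899)
11^8 ≡ 257^2 = 66049 ≡ 422 (mod 899)
11^16 ≡ 422^2 = 178084 ≡ 82 (mod 899)
11^32 ≡ 82^2 = 6724 ≡ 431 (mod 899)
11^64 ≡ 431^2 = 185761 ≡ 567 (mod 899)
11^128 ≡ 567^2 = 321489 ≡ 546 (mod 899)
11^256 ≡ 546^2 = 298116 ≡ 547 (mod 899)
11^512 ≡ 547^2 = 299209 ≡ 741 (mod 899)
898 = 512 + 256 + 128 + 2 in binary powers of 2.
So 11^898 ≡ 741 · 547 · 546 · 121 ≡ 382 (mod 899).
Since 382 ≠ 1, base 11 is a Fermat witness: 899 is composite.

382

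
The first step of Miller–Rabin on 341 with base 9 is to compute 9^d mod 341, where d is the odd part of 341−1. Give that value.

67

341 − 1 = 340 = 2^2 · 85, so d = 85.
9^1 ≡ 9 (mod 341)
9^2 ≡ 9^2 = 81 ≡ 81 (mod 341)
9^4 ≡ 81^2 = 6561 ≡ 82 (mod 341)
9^8 ≡ 82^2 = 6724 ≡ 245 (mod 341)
9^16 ≡ 245^2 = 60025 ≡ 9 (mod 341)
9^32 ≡ 9^2 = 81 ≡ 81 (mod 341)
9^64 ≡ 81^2 = 6561 ≡ 82 (mod 341)
85 = 64 + 16 + 4 + 1 in binary powers of 2.
So 9^85 ≡ 82 · 9 · 82 · 9 ≡ 67 (mod 341).
Squaring chain: 67 → 56; never reaches −1, so base 9 is a Miller–Rabin witness that 341 is composite.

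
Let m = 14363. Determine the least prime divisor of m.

53

14363 is odd.
Digit sum 17, not divisible by 3.
Ends in 3: not divisible by 5.
7: 14363 = 7·2051 + 6
11: 14363 = 11·1305 + 8
13: 14363 = 13·1104 + 11
17: 14363 = 17·844 + 15
19: 14363 = 19·755 + 18
23: 14363 = 23·624 + 11
29: 14363 = 29·495 + 8
31: 14363 = 31·463 + 10
37: 14363 = 37·388 + 7
41: 14363 = 41·350 + 13
43: 14363 = 43·334 + 1
47: 14363 = 47·305 + 28
53: 14363 = 53·271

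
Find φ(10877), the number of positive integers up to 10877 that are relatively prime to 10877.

10656

Factor: 10877 = 73 · 149.
φ(10877) = (73−1) · (149−1) = 72 · 148 = 10656.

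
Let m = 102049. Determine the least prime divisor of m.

19

102049 is odd.
Digit sum 16, not divisible by 3.
Ends in 9: not divisible by 5.
7: 102049 = 7·14578 + 3
11: 102049 = 11·9277 + 2
13: 102049 = 13·7849 + 12
17: 102049 = 17·6002 + 15
19: 102049 = 19·5371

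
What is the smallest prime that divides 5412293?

5412293 is odd.
Digit sum 26, not divisible by 3.
Ends in 3: not divisible by 5.
7: 5412293 = 7·773184 + 5
11: 5412293 = 11·492026 + 7
13: 5412293 = 13·416330 + 3
17: 5412293 = 17·318370 + 3
19: 5412293 = 19·284857 + 10
23: 5412293 = 23·235317 + 2
29: 5412293 = 29·186630 + 23
31: 5412293 = 31·174590 + 3
37: 5412293 = 37·146278 + 7
41: 5412293 = 41·132007 + 6
43: 5412293 = 43·125867 + 12
47: 5412293 = 47·115155 + 8
53: 5412293 = 53·102118 + 39
59: 5412293 = 59·91733 + 46
61: 5412293 = 61·88726 + 7
67: 5412293 = 67·80780 + 33
71: 5412293 = 71·76229 + 34
73: 5412293 = 73·74141

73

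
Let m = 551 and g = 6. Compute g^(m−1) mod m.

310

6^1 ≡ 6 (mod 551)
6^2 ≡ 6^2 = 36 ≡ 36 (mod 551)
6^4 ≡ 36^2 = 1296 ≡ 194 (mod 551)
6^8 ≡ 194^2 = 37636 ≡ 168 (mod 551)
6^16 ≡ 168^2 = 28224 ≡ 123 (mod 551)
6^32 ≡ 123^2 = 15129 ≡ 252 (mod 551)
6^64 ≡ 252^2 = 63504 ≡ 139 (mod 551)
6^128 ≡ 139^2 = 19321 ≡ 36 (mod 551)
6^256 ≡ 36^2 = 1296 ≡ 194 (mod 551)
6^512 ≡ 194^2 = 37636 ≡ 168 (mod 551)
550 = 512 + 32 + 4 + 2 in binary powers of 2.
So 6^550 ≡ 168 · 252 · 194 · 36 ≡ 310 (mod 551).
Since 310 ≠ 1, base 6 is a Fermat witness: 551 is composite.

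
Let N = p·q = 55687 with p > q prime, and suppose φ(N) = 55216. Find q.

φ(n) = (p−1)(q−1) = n − (p+q) + 1, so p + q = 55687 − 55216 + 1 = 472.
p and q are the roots of t² − 472t + 55687 = 0.
Discriminant: 472² − 4·55687 = 222784 − 222748 = 36; √36 = 6.
q = (472 − 6)/2 = 233, p = (472 + 6)/2 = 239.
Check: 233 · 239 = 55687.

233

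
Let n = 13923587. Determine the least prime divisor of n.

13923587 is odd.
Digit sum 38, not divisible by 3.
Ends in 7: not divisible by 5.
7: 13923587 = 7·1989083 + 6
11: 13923587 = 11·1265780 + 7
13: 13923587 = 13·1071045 + 2
17: 13923587 = 17·819034 + 9
19: 13923587 = 19·732820 + 7
23: 13923587 = 23·605373 + 8
29: 13923587 = 29·480123 + 20
31: 13923587 = 31·449147 + 30
37: 13923587 = 37·376313 + 6
41: 13923587 = 41·339599 + 28
43: 13923587 = 43·323804 + 15
47: 13923587 = 47·296246 + 25
53: 13923587 = 53·262709 + 10
59: 13923587 = 59·235993

59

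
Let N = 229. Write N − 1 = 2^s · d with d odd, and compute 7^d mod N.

107

229 − 1 = 228 = 2^2 · 57, so d = 57.
7^1 ≡ 7 (mod 229)
7^2 ≡ 7^2 = 49 ≡ 49 (mod 229)
7^4 ≡ 49^2 = 2401 ≡ 111 (mod 229)
7^8 ≡ 111^2 = 12321 ≡ 184 (mod 229)
7^16 ≡ 184^2 = 33856 ≡ 193 (mod 229)
7^32 ≡ 193^2 = 37249 ≡ 151 (mod 229)
57 = 32 + 16 + 8 + 1 in binary powers of 2.
So 7^57 ≡ 151 · 193 · 184 · 7 ≡ 107 (mod 229).
Squaring chain: 107 → 228; reaches −1, so base 7 does not prove 229 composite.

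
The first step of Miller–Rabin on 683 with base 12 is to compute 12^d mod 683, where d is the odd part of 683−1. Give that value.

683 − 1 = 682 = 2^1 · 341, so d = 341.
12^1 ≡ 12 (mod 683)
12^2 ≡ 12^2 = 144 ≡ 144 (mod 683)
12^4 ≡ 144^2 = 20736 ≡ 246 (mod 683)
12^8 ≡ 246^2 = 60516 ≡ 412 (mod 683)
12^16 ≡ 412^2 = 169744 ≡ 360 (mod 683)
12^32 ≡ 360^2 = 129600 ≡ 513 (mod 683)
12^64 ≡ 513^2 = 263169 ≡ 214 (mod 683)
12^128 ≡ 214^2 = 45796 ≡ 35 (mod 683)
12^256 ≡ 35^2 = 1225 ≡ 542 (mod 683)
341 = 256 + 64 + 16 + 4 + 1 in binary powers of 2.
So 12^341 ≡ 542 · 214 · 360 · 246 · 12 ≡ 1 (mod 683).
Since 12^d ≡ 1 (mod 683), base 12 does not prove 683 composite.

1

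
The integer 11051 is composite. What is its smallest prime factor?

43

11051 is odd.
Digit sum 8, not divisible by 3.
Ends in 1: not divisible by 5.
7: 11051 = 7·1578 + 5
11: 11051 = 11·1004 + 7
13: 11051 = 13·850 + 1
17: 11051 = 17·650 + 1
19: 11051 = 19·581 + 12
23: 11051 = 23·480 + 11
29: 11051 = 29·381 + 2
31: 11051 = 31·356 + 15
37: 11051 = 37·298 + 25
41: 11051 = 41·269 + 22
43: 11051 = 43·257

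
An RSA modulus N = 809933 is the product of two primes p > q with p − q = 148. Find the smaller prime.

829

Since p = q + 148, we have 809933 = q(q + 148), so q² + 148q − 809933 = 0.
Discriminant: 148² + 4·809933 = 21904 + 3239732 = 3261636; √3261636 = 1806.
q = (−148 + 1806)/2 = 829, and p = q + 148 = 977.
Check: 829 · 977 = 809933.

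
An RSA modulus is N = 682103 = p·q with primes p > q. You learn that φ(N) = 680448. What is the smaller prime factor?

φ(n) = (p−1)(q−1) = n − (p+q) + 1, so p + q = 682103 − 680448 + 1 = 1656.
p and q are the roots of t² − 1656t + 682103 = 0.
Discriminant: 1656² − 4·682103 = 2742336 − 2728412 = 13924; √13924 = 118.
q = (1656 − 118)/2 = 769, p = (1656 + 118)/2 = 887.
Check: 769 · 887 = 682103.

769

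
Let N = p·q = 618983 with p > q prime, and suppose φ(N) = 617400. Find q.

φ(n) = (p−1)(q−1) = n − (p+q) + 1, so p + q = 618983 − 617400 + 1 = 1584.
p and q are the roots of t² − 1584t + 618983 = 0.
Discriminant: 1584² − 4·618983 = 2509056 − 2475932 = 33124; √33124 = 182.
q = (1584 − 182)/2 = 701, p = (1584 + 182)/2 = 883.
Check: 701 · 883 = 618983.

701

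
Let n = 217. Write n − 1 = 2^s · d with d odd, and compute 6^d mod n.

216

217 − 1 = 216 = 2^3 · 27, so d = 27.
6^1 ≡ 6 (mod 217)
6^2 ≡ 6^2 = 36 ≡ 36 (mod 217)
6^4 ≡ 36^2 = 1296 ≡ 211 (mod 217)
6^8 ≡ 211^2 = 44521 ≡ 36 (mod 217)
6^16 ≡ 36^2 = 1296 ≡ 211 (mod 217)
27 = 16 + 8 + 2 + 1 in binary powers of 2.
So 6^27 ≡ 211 · 36 · 36 · 6 ≡ 216 (mod 217).
Since 6^d ≡ 216 (mod 217), base 6 does not prove 217 composite.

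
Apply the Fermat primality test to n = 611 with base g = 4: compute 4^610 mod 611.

4^1 ≡ 4 (mod 611)
4^2 ≡ 4^2 = 16 ≡ 16 (mod 611)
4^4 ≡ 16^2 = 256 ≡ 256 (mod 611)
4^8 ≡ 256^2 = 65536 ≡ 159 (mod 611)
4^16 ≡ 159^2 = 25281 ≡ 230 (mod 611)
4^32 ≡ 230^2 = 52900 ≡ 354 (mod 611)
4^64 ≡ 354^2 = 125316 ≡ 61 (mod 611)
4^128 ≡ 61^2 = 3721 ≡ 55 (mod 611)
4^256 ≡ 55^2 = 3025 ≡ 581 (mod 611)
4^512 ≡ 581^2 = 337561 ≡ 289 (mod 611)
610 = 512 + 64 + 32 + 2 in binary powers of 2.
So 4^610 ≡ 289 · 61 · 354 · 16 ≡ 425 (mod 611).
Since 425 ≠ 1, base 4 is a Fermat witness: 611 is composite.

425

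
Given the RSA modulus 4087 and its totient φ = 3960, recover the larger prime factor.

67

φ(n) = (p−1)(q−1) = n − (p+q) + 1, so p + q = 4087 − 3960 + 1 = 128.
p and q are the roots of t² − 128t + 4087 = 0.
Discriminant: 128² − 4·4087 = 16384 − 16348 = 36; √36 = 6.
q = (128 − 6)/2 = 61, p = (128 + 6)/2 = 67.
Check: 61 · 67 = 4087.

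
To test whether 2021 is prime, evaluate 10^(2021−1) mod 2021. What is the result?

1615

10^1 ≡ 10 (mod 2021)
10^2 ≡ 10^2 = 100 ≡ 100 (mod 2021)
10^4 ≡ 100^2 = 10000 ≡ 1916 (mod 2021)
10^8 ≡ 1916^2 = 3671056 ≡ 920 (mod 2021)
10^16 ≡ 920^2 = 846400 ≡ 1622 (mod 2021)
10^32 ≡ 1622^2 = 2630884 ≡ 1563 (mod 2021)
10^64 ≡ 1563^2 = 2442969 ≡ 1601 (mod 2021)
10^128 ≡ 1601^2 = 2563201 ≡ 573 (mod 2021)
10^256 ≡ 573^2 = 328329 ≡ 927 (mod 2021)
10^512 ≡ 927^2 = 859329 ≡ 404 (mod 2021)
10^1024 ≡ 404^2 = 163216 ≡ 1536 (mod 2021)
2020 = 1024 + 512 + 256 + 128 + 64 + 32 + 4 in binary powers of 2.
So 10^2020 ≡ 1536 · 404 · 927 · 573 · 1601 · 1563 · 1916 ≡ 1615 (mod 2021).
Since 1615 ≠ 1, base 10 is a Fermat witness: 2021 is composite.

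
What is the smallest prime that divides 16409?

16409 is odd.
Digit sum 20, not divisible by 3.
Ends in 9: not divisible by 5.
7: 16409 = 7·2344 + 1
11: 16409 = 11·1491 + 8
13: 16409 = 13·1262 + 3
17: 16409 = 17·965 + 4
19: 16409 = 19·863 + 12
23: 16409 = 23·713 + 10
29: 16409 = 29·565 + 24
31: 16409 = 31·529 + 10
37: 16409 = 37·443 + 18
41: 16409 = 41·400 + 9
43: 16409 = 43·381 + 26
47: 16409 = 47·349 + 6
53: 16409 = 53·309 + 32
59: 16409 = 59·278 + 7
61: 16409 = 61·269

61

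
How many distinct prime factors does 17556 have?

17556 = 2^2 · 4389
4389 = 3 · 1463
1463 = 7 · 209
209 = 11 · 19
17556 = 2^2 · 3 · 7 · 11 · 19, which has 5 distinct prime factors.

5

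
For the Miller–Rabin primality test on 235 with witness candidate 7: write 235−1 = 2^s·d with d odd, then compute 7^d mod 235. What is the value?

235 − 1 = 234 = 2^1 · 117, so d = 117.
7^1 ≡ 7 (mod 235)
7^2 ≡ 7^2 = 49 ≡ 49 (mod 235)
7^4 ≡ 49^2 = 2401 ≡ 51 (mod 235)
7^8 ≡ 51^2 = 2601 ≡ 16 (mod 235)
7^16 ≡ 16^2 = 256 ≡ 21 (mod 235)
7^32 ≡ 21^2 = 441 ≡ 206 (mod 235)
7^64 ≡ 206^2 = 42436 ≡ 136 (mod 235)
117 = 64 + 32 + 16 + 4 + 1 in binary powers of 2.
So 7^117 ≡ 136 · 206 · 21 · 51 · 7 ≡ 2 (mod 235).
Squaring chain: 2; never reaches −1, so base 7 is a Miller–Rabin witness that 235 is composite.

2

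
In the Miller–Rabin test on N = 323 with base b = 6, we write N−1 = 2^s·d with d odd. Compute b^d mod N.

244

323 − 1 = 322 = 2^1 · 161, so d = 161.
6^1 ≡ 6 (mod 323)
6^2 ≡ 6^2 = 36 ≡ 36 (mod 323)
6^4 ≡ 36^2 = 1296 ≡ 4 (mod 323)
6^8 ≡ 4^2 = 16 ≡ 16 (mod 323)
6^16 ≡ 16^2 = 256 ≡ 256 (mod 323)
6^32 ≡ 256^2 = 65536 ≡ 290 (mod 323)
6^64 ≡ 290^2 = 84100 ≡ 120 (mod 323)
6^128 ≡ 120^2 = 14400 ≡ 188 (mod 323)
161 = 128 + 32 + 1 in binary powers of 2.
So 6^161 ≡ 188 · 290 · 6 ≡ 244 (mod 323).
Squaring chain: 244; never reaches −1, so base 6 is a Miller–Rabin witness that 323 is composite.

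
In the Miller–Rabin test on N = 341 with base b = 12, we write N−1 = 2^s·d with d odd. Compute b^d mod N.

341 − 1 = 340 = 2^2 · 85, so d = 85.
12^1 ≡ 12 (mod 341)
12^2 ≡ 12^2 = 144 ≡ 144 (mod 341)
12^4 ≡ 144^2 = 20736 ≡ 276 (mod 341)
12^8 ≡ 276^2 = 76176 ≡ 133 (mod 341)
12^16 ≡ 133^2 = 17689 ≡ 298 (mod 341)
12^32 ≡ 298^2 = 88804 ≡ 144 (mod 341)
12^64 ≡ 144^2 = 20736 ≡ 276 (mod 341)
85 = 64 + 16 + 4 + 1 in binary powers of 2.
So 12^85 ≡ 276 · 298 · 276 · 12 ≡ 254 (mod 341).
Squaring chain: 254 → 67; never reaches −1, so base 12 is a Miller–Rabin witness that 341 is composite.

254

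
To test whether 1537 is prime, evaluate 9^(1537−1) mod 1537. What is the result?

9^1 ≡ 9 (mod 1537)
9^2 ≡ 9^2 = 81 ≡ 81 (mod 1537)
9^4 ≡ 81^2 = 6561 ≡ 413 (mod 1537)
9^8 ≡ 413^2 = 170569 ≡ 1499 (mod 1537)
9^16 ≡ 1499^2 = 2247001 ≡ 1444 (mod 1537)
9^32 ≡ 1444^2 = 2085136 ≡ 964 (mod 1537)
9^64 ≡ 964^2 = 929296 ≡ 948 (mod 1537)
9^128 ≡ 948^2 = 898704 ≡ 1096 (mod 1537)
9^256 ≡ 1096^2 = 1201216 ≡ 819 (mod 1537)
9^512 ≡ 819^2 = 670761 ≡ 629 (mod 1537)
9^1024 ≡ 629^2 = 395641 ≡ 632 (mod 1537)
1536 = 1024 + 512 in binary powers of 2.
So 9^1536 ≡ 632 · 629 ≡ 982 (mod 1537).
Since 982 ≠ 1, base 9 is a Fermat witness: 1537 is composite.

982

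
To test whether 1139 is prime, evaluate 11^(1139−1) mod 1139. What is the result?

11^1 ≡ 11 (mod 1139)
11^2 ≡ 11^2 = 121 ≡ 121 (mod 1139)
11^4 ≡ 121^2 = 14641 ≡ 973 (mod 1139)
11^8 ≡ 973^2 = 946729 ≡ 220 (mod 1139)
11^16 ≡ 220^2 = 48400 ≡ 562 (mod 1139)
11^32 ≡ 562^2 = 315844 ≡ 341 (mod 1139)
11^64 ≡ 341^2 = 116281 ≡ 103 (mod 1139)
11^128 ≡ 103^2 = 10609 ≡ 358 (mod 1139)
11^256 ≡ 358^2 = 128164 ≡ 596 (mod 1139)
11^512 ≡ 596^2 = 355216 ≡ 987 (mod 1139)
11^1024 ≡ 987^2 = 974169 ≡ 324 (mod 1139)
1138 = 1024 + 64 + 32 + 16 + 2 in binary powers of 2.
So 11^1138 ≡ 324 · 103 · 341 · 562 · 121 ≡ 495 (mod 1139).
Since 495 ≠ 1, base 11 is a Fermat witness: 1139 is composite.

495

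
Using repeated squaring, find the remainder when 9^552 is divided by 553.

8

9^1 ≡ 9 (mod 553)
9^2 ≡ 9^2 = 81 ≡ 81 (mod 553)
9^4 ≡ 81^2 = 6561 ≡ 478 (mod 553)
9^8 ≡ 478^2 = 228484 ≡ 95 (mod 553)
9^16 ≡ 95^2 = 9025 ≡ 177 (mod 553)
9^32 ≡ 177^2 = 31329 ≡ 361 (mod 553)
9^64 ≡ 361^2 = 130321 ≡ 366 (mod 553)
9^128 ≡ 366^2 = 133956 ≡ 130 (mod 553)
9^256 ≡ 130^2 = 16900 ≡ 310 (mod 553)
9^512 ≡ 310^2 = 96100 ≡ 431 (mod 553)
552 = 512 + 32 + 8 in binary powers of 2.
So 9^552 ≡ 431 · 361 · 95 ≡ 8 (mod 553).
Since 8 ≠ 1, base 9 is a Fermat witness: 553 is composite.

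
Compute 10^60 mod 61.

10^1 ≡ 10 (mod 61)
10^2 ≡ 10^2 = 100 ≡ 39 (mod 61)
10^4 ≡ 39^2 = 1521 ≡ 57 (mod 61)
10^8 ≡ 57^2 = 3249 ≡ 16 (mod 61)
10^16 ≡ 16^2 = 256 ≡ 12 (mod 61)
10^32 ≡ 12^2 = 144 ≡ 22 (mod 61)
60 = 32 + 16 + 8 + 4 in binary powers of 2.
So 10^60 ≡ 22 · 12 · 16 · 57 ≡ 1 (mod 61).
Since the result is 1, base 10 gives no evidence that 61 is composite.

1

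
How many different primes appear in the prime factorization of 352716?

6

352716 = 2^2 · 88179
88179 = 3 · 29393
29393 = 7 · 4199
4199 = 13 · 323
323 = 17 · 19
352716 = 2^2 · 3 · 7 · 13 · 17 · 19, which has 6 distinct prime factors.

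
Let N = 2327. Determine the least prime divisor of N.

2327 is odd.
Digit sum 14, not divisible by 3.
Ends in 7: not divisible by 5.
7: 2327 = 7·332 + 3
11: 2327 = 11·211 + 6
13: 2327 = 13·179

13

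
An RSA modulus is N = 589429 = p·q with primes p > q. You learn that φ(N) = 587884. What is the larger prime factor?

863

φ(n) = (p−1)(q−1) = n − (p+q) + 1, so p + q = 589429 − 587884 + 1 = 1546.
p and q are the roots of t² − 1546t + 589429 = 0.
Discriminant: 1546² − 4·589429 = 2390116 − 2357716 = 32400; √32400 = 180.
q = (1546 − 180)/2 = 683, p = (1546 + 180)/2 = 863.
Check: 683 · 863 = 589429.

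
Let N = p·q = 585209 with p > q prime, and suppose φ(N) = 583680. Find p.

769

φ(n) = (p−1)(q−1) = n − (p+q) + 1, so p + q = 585209 − 583680 + 1 = 1530.
p and q are the roots of t² − 1530t + 585209 = 0.
Discriminant: 1530² − 4·585209 = 2340900 − 2340836 = 64; √64 = 8.
q = (1530 − 8)/2 = 761, p = (1530 + 8)/2 = 769.
Check: 761 · 769 = 585209.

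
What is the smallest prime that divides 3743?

3743 is odd.
Digit sum 17, not divisible by 3.
Ends in 3: not divisible by 5.
7: 3743 = 7·534 + 5
11: 3743 = 11·340 + 3
13: 3743 = 13·287 + 12
17: 3743 = 17·220 + 3
19: 3743 = 19·197

19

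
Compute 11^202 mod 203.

67

11^1 ≡ 11 (mod 203)
11^2 ≡ 11^2 = 121 ≡ 121 (mod 203)
11^4 ≡ 121^2 = 14641 ≡ 25 (mod 203)
11^8 ≡ 25^2 = 625 ≡ 16 (mod 203)
11^16 ≡ 16^2 = 256 ≡ 53 (mod 203)
11^32 ≡ 53^2 = 2809 ≡ 170 (mod 203)
11^64 ≡ 170^2 = 28900 ≡ 74 (mod 203)
11^128 ≡ 74^2 = 5476 ≡ 198 (mod 203)
202 = 128 + 64 + 8 + 2 in binary powers of 2.
So 11^202 ≡ 198 · 74 · 16 · 121 ≡ 67 (mod 203).
Since 67 ≠ 1, base 11 is a Fermat witness: 203 is composite.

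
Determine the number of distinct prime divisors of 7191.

3

7191 = 3^2 · 799
799 = 17 · 47
7191 = 3^2 · 17 · 47, which has 3 distinct prime factors.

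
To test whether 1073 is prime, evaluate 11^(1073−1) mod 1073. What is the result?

11^1 ≡ 11 (mod 1073)
11^2 ≡ 11^2 = 121 ≡ 121 (mod 1073)
11^4 ≡ 121^2 = 14641 ≡ 692 (mod 1073)
11^8 ≡ 692^2 = 478864 ≡ 306 (mod 1073)
11^16 ≡ 306^2 = 93636 ≡ 285 (mod 1073)
11^32 ≡ 285^2 = 81225 ≡ 750 (mod 1073)
11^64 ≡ 750^2 = 562500 ≡ 248 (mod 1073)
11^128 ≡ 248^2 = 61504 ≡ 343 (mod 1073)
11^256 ≡ 343^2 = 117649 ≡ 692 (mod 1073)
11^512 ≡ 692^2 = 478864 ≡ 306 (mod 1073)
11^1024 ≡ 306^2 = 93636 ≡ 285 (mod 1073)
1072 = 1024 + 32 + 16 in binary powers of 2.
So 11^1072 ≡ 285 · 750 · 285 ≡ 248 (mod 1073).
Since 248 ≠ 1, base 11 is a Fermat witness: 1073 is composite.

248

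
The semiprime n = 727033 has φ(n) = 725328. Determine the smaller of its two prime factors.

829

φ(n) = (p−1)(q−1) = n − (p+q) + 1, so p + q = 727033 − 725328 + 1 = 1706.
p and q are the roots of t² − 1706t + 727033 = 0.
Discriminant: 1706² − 4·727033 = 2910436 − 2908132 = 2304; √2304 = 48.
q = (1706 − 48)/2 = 829, p = (1706 + 48)/2 = 877.
Check: 829 · 877 = 727033.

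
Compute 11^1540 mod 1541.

967

11^1 ≡ 11 (mod 1541)
11^2 ≡ 11^2 = 121 ≡ 121 (mod 1541)
11^4 ≡ 121^2 = 14641 ≡ 772 (mod 1541)
11^8 ≡ 772^2 = 595984 ≡ 1158 (mod 1541)
11^16 ≡ 1158^2 = 1340964 ≡ 294 (mod 1541)
11^32 ≡ 294^2 = 86436 ≡ 140 (mod 1541)
11^64 ≡ 140^2 = 19600 ≡ 1108 (mod 1541)
11^128 ≡ 1108^2 = 1227664 ≡ 1028 (mod 1541)
11^256 ≡ 1028^2 = 1056784 ≡ 1199 (mod 1541)
11^512 ≡ 1199^2 = 1437601 ≡ 1389 (mod 1541)
11^1024 ≡ 1389^2 = 1929321 ≡ 1530 (mod 1541)
1540 = 1024 + 512 + 4 in binary powers of 2.
So 11^1540 ≡ 1530 · 1389 · 772 ≡ 967 (mod 1541).
Since 967 ≠ 1, base 11 is a Fermat witness: 1541 is composite.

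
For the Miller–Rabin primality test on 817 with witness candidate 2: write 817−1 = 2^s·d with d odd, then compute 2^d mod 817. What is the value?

297

817 − 1 = 816 = 2^4 · 51, so d = 51.
2^1 ≡ 2 (mod 817)
2^2 ≡ 2^2 = 4 ≡ 4 (mod 817)
2^4 ≡ 4^2 = 16 ≡ 16 (mod 817)
2^8 ≡ 16^2 = 256 ≡ 256 (mod 817)
2^16 ≡ 256^2 = 65536 ≡ 176 (mod 817)
2^32 ≡ 176^2 = 30976 ≡ 747 (mod 817)
51 = 32 + 16 + 2 + 1 in binary powers of 2.
So 2^51 ≡ 747 · 176 · 4 · 2 ≡ 297 (mod 817).
Squaring chain: 297 → 790 → 729 → 391; never reaches −1, so base 2 is a Miller–Rabin witness that 817 is composite.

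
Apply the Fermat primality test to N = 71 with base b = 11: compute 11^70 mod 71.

11^1 ≡ 11 (mod 71)
11^2 ≡ 11^2 = 121 ≡ 50 (mod 71)
11^4 ≡ 50^2 = 2500 ≡ 15 (mod 71)
11^8 ≡ 15^2 = 225 ≡ 12 (mod 71)
11^16 ≡ 12^2 = 144 ≡ 2 (mod 71)
11^32 ≡ 2^2 = 4 ≡ 4 (mod 71)
11^64 ≡ 4^2 = 16 ≡ 16 (mod 71)
70 = 64 + 4 + 2 in binary powers of 2.
So 11^70 ≡ 16 · 15 · 50 ≡ 1 (mod 71).
Since the result is 1, base 11 gives no evidence that 71 is composite.

1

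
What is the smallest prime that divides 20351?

20351 is odd.
Digit sum 11, not divisible by 3.
Ends in 1: not divisible by 5.
7: 20351 = 7·2907 + 2
11: 20351 = 11·1850 + 1
13: 20351 = 13·1565 + 6
17: 20351 = 17·1197 + 2
19: 20351 = 19·1071 + 2
23: 20351 = 23·884 + 19
29: 20351 = 29·701 + 22
31: 20351 = 31·656 + 15
37: 20351 = 37·550 + 1
41: 20351 = 41·496 + 15
43: 20351 = 43·473 + 12
47: 20351 = 47·433

47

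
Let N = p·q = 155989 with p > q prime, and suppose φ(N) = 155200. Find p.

φ(n) = (p−1)(q−1) = n − (p+q) + 1, so p + q = 155989 − 155200 + 1 = 790.
p and q are the roots of t² − 790t + 155989 = 0.
Discriminant: 790² − 4·155989 = 624100 − 623956 = 144; √144 = 12.
q = (790 − 12)/2 = 389, p = (790 + 12)/2 = 401.
Check: 389 · 401 = 155989.

401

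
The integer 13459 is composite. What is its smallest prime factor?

13459 is odd.
Digit sum 22, not divisible by 3.
Ends in 9: not divisible by 5.
7: 13459 = 7·1922 + 5
11: 13459 = 11·1223 + 6
13: 13459 = 13·1035 + 4
17: 13459 = 17·791 + 12
19: 13459 = 19·708 + 7
23: 13459 = 23·585 + 4
29: 13459 = 29·464 + 3
31: 13459 = 31·434 + 5
37: 13459 = 37·363 + 28
41: 13459 = 41·328 + 11
43: 13459 = 43·313

43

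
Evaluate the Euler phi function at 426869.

Factor: 426869 = 37 · 83 · 139.
φ(426869) = (37−1) · (83−1) · (139−1) = 36 · 82 · 138 = 407376.

407376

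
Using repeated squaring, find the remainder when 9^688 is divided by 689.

9^1 ≡ 9 (mod 689)
9^2 ≡ 9^2 = 81 ≡ 81 (mod 689)
9^4 ≡ 81^2 = 6561 ≡ 360 (mod 689)
9^8 ≡ 360^2 = 129600 ≡ 68 (mod 689)
9^16 ≡ 68^2 = 4624 ≡ 490 (mod 689)
9^32 ≡ 490^2 = 240100 ≡ 328 (mod 689)
9^64 ≡ 328^2 = 107584 ≡ 100 (mod 689)
9^128 ≡ 100^2 = 10000 ≡ 354 (mod 689)
9^256 ≡ 354^2 = 125316 ≡ 607 (mod 689)
9^512 ≡ 607^2 = 368449 ≡ 523 (mod 689)
688 = 512 + 128 + 32 + 16 in binary powers of 2.
So 9^688 ≡ 523 · 354 · 328 · 490 ≡ 100 (mod 689).
Since 100 ≠ 1, base 9 is a Fermat witness: 689 is composite.

100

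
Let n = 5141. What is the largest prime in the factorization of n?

97

5141 = 53 · 97
97 is prime.
So 5141 = 53 · 97; the largest prime factor is 97.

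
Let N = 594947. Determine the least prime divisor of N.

594947 is odd.
Digit sum 38, not divisible by 3.
Ends in 7: not divisible by 5.
7: 594947 = 7·84992 + 3
11: 594947 = 11·54086 + 1
13: 594947 = 13·45765 + 2
17: 594947 = 17·34996 + 15
19: 594947 = 19·31313

19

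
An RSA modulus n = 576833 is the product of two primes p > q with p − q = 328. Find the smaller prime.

613

Since p = q + 328, we have 576833 = q(q + 328), so q² + 328q − 576833 = 0.
Discriminant: 328² + 4·576833 = 107584 + 2307332 = 2414916; √2414916 = 1554.
q = (−328 + 1554)/2 = 613, and p = q + 328 = 941.
Check: 613 · 941 = 576833.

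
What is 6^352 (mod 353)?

6^1 ≡ 6 (mod 353)
6^2 ≡ 6^2 = 36 ≡ 36 (mod 353)
6^4 ≡ 36^2 = 1296 ≡ 237 (mod 353)
6^8 ≡ 237^2 = 56169 ≡ 42 (mod 353)
6^16 ≡ 42^2 = 1764 ≡ 352 (mod 353)
6^32 ≡ 352^2 = 123904 ≡ 1 (mod 353)
6^64 ≡ 1^2 = 1 ≡ 1 (mod 353)
6^128 ≡ 1^2 = 1 ≡ 1 (mod 353)
6^256 ≡ 1^2 = 1 ≡ 1 (mod 353)
352 = 256 + 64 + 32 in binary powers of 2.
So 6^352 ≡ 1 · 1 · 1 ≡ 1 (mod 353).
Since the result is 1, base 6 gives no evidence that 353 is composite.

1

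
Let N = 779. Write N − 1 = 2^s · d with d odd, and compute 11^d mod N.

767

779 − 1 = 778 = 2^1 · 389, so d = 389.
11^1 ≡ 11 (mod 779)
11^2 ≡ 11^2 = 121 ≡ 121 (mod 779)
11^4 ≡ 121^2 = 14641 ≡ 619 (mod 779)
11^8 ≡ 619^2 = 383161 ≡ 672 (mod 779)
11^16 ≡ 672^2 = 451584 ≡ 543 (mod 779)
11^32 ≡ 543^2 = 294849 ≡ 387 (mod 779)
11^64 ≡ 387^2 = 149769 ≡ 201 (mod 779)
11^128 ≡ 201^2 = 40401 ≡ 672 (mod 779)
11^256 ≡ 672^2 = 451584 ≡ 543 (mod 779)
389 = 256 + 128 + 4 + 1 in binary powers of 2.
So 11^389 ≡ 543 · 672 · 619 · 11 ≡ 767 (mod 779).
Squaring chain: 767; never reaches −1, so base 11 is a Miller–Rabin witness that 779 is composite.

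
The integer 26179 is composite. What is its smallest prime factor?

26179 is odd.
Digit sum 25, not divisible by 3.
Ends in 9: not divisible by 5.
7: 26179 = 7·3739 + 6
11: 26179 = 11·2379 + 10
13: 26179 = 13·2013 + 10
17: 26179 = 17·1539 + 16
19: 26179 = 19·1377 + 16
23: 26179 = 23·1138 + 5
29: 26179 = 29·902 + 21
31: 26179 = 31·844 + 15
37: 26179 = 37·707 + 20
41: 26179 = 41·638 + 21
43: 26179 = 43·608 + 35
47: 26179 = 47·557

47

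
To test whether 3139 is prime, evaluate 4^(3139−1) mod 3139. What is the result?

4^1 ≡ 4 (mod 3139)
4^2 ≡ 4^2 = 16 ≡ 16 (mod 3139)
4^4 ≡ 16^2 = 256 ≡ 256 (mod 3139)
4^8 ≡ 256^2 = 65536 ≡ 2756 (mod 3139)
4^16 ≡ 2756^2 = 7595536 ≡ 2295 (mod 3139)
4^32 ≡ 2295^2 = 5267025 ≡ 2922 (mod 3139)
4^64 ≡ 2922^2 = 8538084 ≡ 4 (mod 3139)
4^128 ≡ 4^2 = 16 ≡ 16 (mod 3139)
4^256 ≡ 16^2 = 256 ≡ 256 (mod 3139)
4^512 ≡ 256^2 = 65536 ≡ 2756 (mod 3139)
4^1024 ≡ 2756^2 = 7595536 ≡ 2295 (mod 3139)
4^2048 ≡ 2295^2 = 5267025 ≡ 2922 (mod 3139)
3138 = 2048 + 1024 + 64 + 2 in binary powers of 2.
So 4^3138 ≡ 2922 · 2295 · 4 · 16 ≡ 446 (mod 3139).
Since 446 ≠ 1, base 4 is a Fermat witness: 3139 is composite.

446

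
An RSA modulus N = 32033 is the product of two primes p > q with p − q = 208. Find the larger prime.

311

Since p = q + 208, we have 32033 = q(q + 208), so q² + 208q − 32033 = 0.
Discriminant: 208² + 4·32033 = 43264 + 128132 = 171396; √171396 = 414.
q = (−208 + 414)/2 = 103, and p = q + 208 = 311.
Check: 103 · 311 = 32033.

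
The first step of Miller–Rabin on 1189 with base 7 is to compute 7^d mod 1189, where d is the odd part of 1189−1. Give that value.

1189 − 1 = 1188 = 2^2 · 297, so d = 297.
7^1 ≡ 7 (mod 1189)
7^2 ≡ 7^2 = 49 ≡ 49 (mod 1189)
7^4 ≡ 49^2 = 2401 ≡ 23 (mod 1189)
7^8 ≡ 23^2 = 529 ≡ 529 (mod 1189)
7^16 ≡ 529^2 = 279841 ≡ 426 (mod 1189)
7^32 ≡ 426^2 = 181476 ≡ 748 (mod 1189)
7^64 ≡ 748^2 = 559504 ≡ 674 (mod 1189)
7^128 ≡ 674^2 = 454276 ≡ 78 (mod 1189)
7^256 ≡ 78^2 = 6084 ≡ 139 (mod 1189)
297 = 256 + 32 + 8 + 1 in binary powers of 2.
So 7^297 ≡ 139 · 748 · 529 · 7 ≡ 604 (mod 1189).
Squaring chain: 604 → 982; never reaches −1, so base 7 is a Miller–Rabin witness that 1189 is composite.

604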